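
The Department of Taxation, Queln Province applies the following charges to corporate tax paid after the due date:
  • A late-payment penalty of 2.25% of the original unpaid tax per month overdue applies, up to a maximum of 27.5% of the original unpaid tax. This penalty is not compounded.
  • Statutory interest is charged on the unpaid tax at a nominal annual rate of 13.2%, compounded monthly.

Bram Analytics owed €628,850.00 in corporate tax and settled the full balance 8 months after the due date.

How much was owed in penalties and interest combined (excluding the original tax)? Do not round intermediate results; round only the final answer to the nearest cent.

€170,709.87

Penalty: 8 × 2.25% × €628,850.00 = €113,193.00 (below the 27.5% cap of €172,933.75)
Interest (13.2%/yr ÷ 12 = 1.1%/month): €628,850.00 × ((1 + 0.011)^8 − 1) = €57,516.8660…
Penalties + interest = €113,193.0000 + €57,516.8660… = €170,709.87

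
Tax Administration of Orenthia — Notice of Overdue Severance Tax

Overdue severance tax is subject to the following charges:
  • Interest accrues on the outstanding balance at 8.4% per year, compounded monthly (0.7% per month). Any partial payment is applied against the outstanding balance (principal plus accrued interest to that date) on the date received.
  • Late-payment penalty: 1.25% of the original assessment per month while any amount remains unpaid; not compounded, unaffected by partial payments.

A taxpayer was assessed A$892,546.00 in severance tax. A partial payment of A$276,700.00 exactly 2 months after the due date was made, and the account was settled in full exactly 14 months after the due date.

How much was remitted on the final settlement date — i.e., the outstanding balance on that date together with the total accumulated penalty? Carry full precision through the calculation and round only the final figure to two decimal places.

A$839,445.67

Balance at month 2: A$892,546.0000 × (1 + 0.007)^2 = A$905,085.3788…
After A$276,700.00 payment: A$905,085.3788… − A$276,700.00 = A$628,385.3788…
Balance at month 14: A$628,385.3788… × (1 + 0.007)^12 = A$683,250.1221…
Penalty: 14 × 1.25% × A$892,546.00 = A$156,195.55
Final settlement = outstanding balance + penalty = A$683,250.1221… + A$156,195.55 = A$839,445.67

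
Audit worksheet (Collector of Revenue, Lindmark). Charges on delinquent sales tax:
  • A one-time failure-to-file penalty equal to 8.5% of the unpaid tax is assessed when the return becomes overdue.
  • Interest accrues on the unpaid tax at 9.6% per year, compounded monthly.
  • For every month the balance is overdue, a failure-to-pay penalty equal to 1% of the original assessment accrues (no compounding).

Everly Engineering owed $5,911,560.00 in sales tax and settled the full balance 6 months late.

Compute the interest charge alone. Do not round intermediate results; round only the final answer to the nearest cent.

Interest (9.6%/yr ÷ 12 = 0.8%/month): $5,911,560.00 × ((1 + 0.008)^6 − 1) = $289,490.8763…

$289,490.88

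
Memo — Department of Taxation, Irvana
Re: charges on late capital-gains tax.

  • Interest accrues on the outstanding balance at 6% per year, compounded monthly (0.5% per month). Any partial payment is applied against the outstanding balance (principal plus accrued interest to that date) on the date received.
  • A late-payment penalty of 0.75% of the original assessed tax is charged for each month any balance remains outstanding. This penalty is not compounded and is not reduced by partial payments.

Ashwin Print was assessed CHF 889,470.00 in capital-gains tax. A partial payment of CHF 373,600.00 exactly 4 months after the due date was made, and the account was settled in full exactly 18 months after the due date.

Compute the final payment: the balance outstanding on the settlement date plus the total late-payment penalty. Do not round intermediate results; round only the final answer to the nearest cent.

CHF 692,476.25

Balance at month 4: CHF 889,470.0000 × (1 + 0.005)^4 = CHF 907,393.2658…
After CHF 373,600.00 payment: CHF 907,393.2658… − CHF 373,600.00 = CHF 533,793.2658…
Balance at month 18: CHF 533,793.2658… × (1 + 0.005)^14 = CHF 572,397.7990…
Penalty: 18 × 0.75% × CHF 889,470.00 = CHF 120,078.45
Final settlement = outstanding balance + penalty = CHF 572,397.7990… + CHF 120,078.45 = CHF 692,476.25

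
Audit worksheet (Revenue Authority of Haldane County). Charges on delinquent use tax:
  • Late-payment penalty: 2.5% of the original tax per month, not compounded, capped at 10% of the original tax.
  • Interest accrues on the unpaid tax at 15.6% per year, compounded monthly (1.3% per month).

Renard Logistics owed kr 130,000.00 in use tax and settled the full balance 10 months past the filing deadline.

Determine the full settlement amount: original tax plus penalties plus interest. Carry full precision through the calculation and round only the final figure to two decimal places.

Penalty (uncapped): 10 × 2.5% × kr 130,000.00 = kr 32,500.00; cap = 10% × kr 130,000.00 = kr 13,000.00 → penalty = kr 13,000.00
Interest: kr 130,000.00 × ((1 + 0.013)^10 − 1) = kr 130,000.00 × 0.1378747… = kr 17,923.7152…
Total = kr 130,000.00 + kr 13,000.0000 + kr 17,923.7152… = kr 160,923.72

kr 160,923.72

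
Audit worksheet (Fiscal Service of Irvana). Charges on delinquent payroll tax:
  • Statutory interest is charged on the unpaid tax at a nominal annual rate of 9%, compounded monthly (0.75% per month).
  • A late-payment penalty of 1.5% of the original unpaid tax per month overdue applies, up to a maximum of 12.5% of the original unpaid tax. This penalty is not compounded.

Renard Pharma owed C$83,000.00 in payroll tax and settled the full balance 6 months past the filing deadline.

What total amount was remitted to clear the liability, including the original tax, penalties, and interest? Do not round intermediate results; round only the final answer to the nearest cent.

C$94,275.74

Penalty: 6 × 1.5% × C$83,000.00 = C$7,470.00 (below the 12.5% cap of C$10,375.00)
Interest: C$83,000.00 × ((1 + 0.0075)^6 − 1) = C$83,000.00 × 0.0458522… = C$3,805.7355…
Total = C$83,000.00 + C$7,470.0000 + C$3,805.7355… = C$94,275.74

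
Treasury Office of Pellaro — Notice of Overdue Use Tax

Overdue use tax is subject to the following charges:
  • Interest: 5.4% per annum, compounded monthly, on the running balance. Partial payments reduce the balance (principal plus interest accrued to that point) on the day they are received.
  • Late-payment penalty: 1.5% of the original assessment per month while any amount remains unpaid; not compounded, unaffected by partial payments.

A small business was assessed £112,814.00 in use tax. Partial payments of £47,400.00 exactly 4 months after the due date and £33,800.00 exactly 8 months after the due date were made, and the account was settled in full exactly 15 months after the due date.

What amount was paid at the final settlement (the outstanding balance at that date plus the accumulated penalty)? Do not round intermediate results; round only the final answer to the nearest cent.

Monthly rate = 5.4% ÷ 12 = 0.45%
Balance at month 4: £112,814.0000 × (1 + 0.0045)^4 = £114,858.4001…
After £47,400.00 payment: £114,858.4001… − £47,400.00 = £67,458.4001…
Balance at month 8: £67,458.4001… × (1 + 0.0045)^4 = £68,680.8721…
After £33,800.00 payment: £68,680.8721… − £33,800.00 = £34,880.8721…
Balance at month 15: £34,880.8721… × (1 + 0.0045)^7 = £35,994.5644…
Penalty: 15 × 1.5% × £112,814.00 = £25,383.15
Final settlement = outstanding balance + penalty = £35,994.5644… + £25,383.15 = £61,377.71

£61,377.71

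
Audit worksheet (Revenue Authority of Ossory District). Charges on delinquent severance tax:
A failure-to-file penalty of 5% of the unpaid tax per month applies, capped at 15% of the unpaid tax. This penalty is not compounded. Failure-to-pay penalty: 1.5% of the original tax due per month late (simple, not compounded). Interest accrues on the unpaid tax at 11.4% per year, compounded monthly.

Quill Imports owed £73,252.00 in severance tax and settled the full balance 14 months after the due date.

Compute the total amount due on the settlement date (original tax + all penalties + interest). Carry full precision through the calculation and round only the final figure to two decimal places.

Failure-to-file: 14 × 5% × £73,252.00 = £51,276.40, capped at 15% × £73,252.00 = £10,987.80
Failure-to-pay penalty = 1.5% × £73,252.00 × 14 mo = £15,382.92
Interest (11.4%/yr ÷ 12 = 0.95%/month): £73,252.00 × ((1 + 0.0095)^14 − 1) = £10,367.5859…
Total = £73,252.00 + £26,370.7200 + £10,367.5859… = £109,990.31

£109,990.31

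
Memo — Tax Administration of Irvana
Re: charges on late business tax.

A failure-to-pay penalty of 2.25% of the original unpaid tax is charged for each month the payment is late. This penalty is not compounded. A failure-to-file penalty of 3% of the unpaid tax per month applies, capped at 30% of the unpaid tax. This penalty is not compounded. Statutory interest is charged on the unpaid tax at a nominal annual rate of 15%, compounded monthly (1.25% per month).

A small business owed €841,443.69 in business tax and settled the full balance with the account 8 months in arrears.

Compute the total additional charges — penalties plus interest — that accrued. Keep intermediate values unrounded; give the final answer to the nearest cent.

Failure-to-file: 8 × 3% × €841,443.69 = €201,946.49… (under the 30% cap)
Failure-to-pay penalty = 2.25% × €841,443.69 × 8 mo = €151,459.86…
Interest: €841,443.69 × ((1 + 0.0125)^8 − 1) = €841,443.69 × 0.1044861… = €87,919.1705…
Penalties + interest = €353,406.3498 + €87,919.1705… = €441,325.52

€441,325.52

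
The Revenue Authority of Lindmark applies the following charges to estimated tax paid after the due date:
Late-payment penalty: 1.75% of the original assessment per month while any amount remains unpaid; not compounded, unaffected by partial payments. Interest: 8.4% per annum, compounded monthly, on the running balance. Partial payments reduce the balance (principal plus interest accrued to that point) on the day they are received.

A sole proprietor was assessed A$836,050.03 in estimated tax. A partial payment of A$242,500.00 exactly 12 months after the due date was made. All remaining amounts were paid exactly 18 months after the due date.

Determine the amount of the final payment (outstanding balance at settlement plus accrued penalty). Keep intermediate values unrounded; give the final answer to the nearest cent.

A$958,391.32

Monthly rate = 8.4% ÷ 12 = 0.7%
Balance at month 12: A$836,050.0300 × (1 + 0.007)^12 = A$909,046.1115…
After A$242,500.00 payment: A$909,046.1115… − A$242,500.00 = A$666,546.1115…
Balance at month 18: A$666,546.1115… × (1 + 0.007)^6 = A$695,035.5562…
Penalty: 18 × 1.75% × A$836,050.03 = A$263,355.76…
Final settlement = outstanding balance + penalty = A$695,035.5562… + A$263,355.76… = A$958,391.32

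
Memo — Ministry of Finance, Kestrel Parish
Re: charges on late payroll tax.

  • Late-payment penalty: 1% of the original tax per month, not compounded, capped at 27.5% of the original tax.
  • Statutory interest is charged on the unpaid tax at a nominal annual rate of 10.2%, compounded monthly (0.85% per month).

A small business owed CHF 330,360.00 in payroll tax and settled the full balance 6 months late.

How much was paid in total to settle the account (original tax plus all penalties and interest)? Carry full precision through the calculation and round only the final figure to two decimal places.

Penalty: 6 × 1% × CHF 330,360.00 = CHF 19,821.60 (below the 27.5% cap of CHF 90,849.00)
Interest: CHF 330,360.00 × ((1 + 0.0085)^6 − 1) = CHF 330,360.00 × 0.0520961… = CHF 17,210.4713…
Total = CHF 330,360.00 + CHF 19,821.6000 + CHF 17,210.4713… = CHF 367,392.07

CHF 367,392.07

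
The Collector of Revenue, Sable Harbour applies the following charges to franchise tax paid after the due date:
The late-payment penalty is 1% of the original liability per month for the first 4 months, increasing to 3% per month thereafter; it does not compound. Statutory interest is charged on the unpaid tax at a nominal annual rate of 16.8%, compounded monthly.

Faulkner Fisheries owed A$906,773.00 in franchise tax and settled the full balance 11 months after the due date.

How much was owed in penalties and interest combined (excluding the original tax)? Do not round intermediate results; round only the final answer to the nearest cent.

A$376,533.58

Penalty, months 1–4: 4 × 1% × A$906,773.00 = A$36,270.92
Penalty, months 5–11: 7 × 3% × A$906,773.00 = A$190,422.33
Interest (16.8%/yr ÷ 12 = 1.4%/month): A$906,773.00 × ((1 + 0.014)^11 − 1) = A$149,840.3294…
Penalties + interest = A$226,693.2500 + A$149,840.3294… = A$376,533.58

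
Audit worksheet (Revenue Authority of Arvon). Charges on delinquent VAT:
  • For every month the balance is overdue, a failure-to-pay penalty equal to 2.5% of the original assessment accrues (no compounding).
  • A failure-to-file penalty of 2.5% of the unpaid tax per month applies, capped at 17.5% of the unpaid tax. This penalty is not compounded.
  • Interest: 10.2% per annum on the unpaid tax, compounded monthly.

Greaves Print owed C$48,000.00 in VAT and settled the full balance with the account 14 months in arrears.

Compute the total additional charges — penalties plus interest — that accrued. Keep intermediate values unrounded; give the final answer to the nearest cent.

C$31,238.57

Failure-to-file: 14 × 2.5% × C$48,000.00 = C$16,800.00, capped at 17.5% × C$48,000.00 = C$8,400.00
Failure-to-pay penalty: 14 × 2.5% × C$48,000.00 = C$16,800.00
Interest (10.2%/yr ÷ 12 = 0.85%/month): C$48,000.00 × ((1 + 0.0085)^14 − 1) = C$6,038.5731…
Penalties + interest = C$25,200.0000 + C$6,038.5731… = C$31,238.57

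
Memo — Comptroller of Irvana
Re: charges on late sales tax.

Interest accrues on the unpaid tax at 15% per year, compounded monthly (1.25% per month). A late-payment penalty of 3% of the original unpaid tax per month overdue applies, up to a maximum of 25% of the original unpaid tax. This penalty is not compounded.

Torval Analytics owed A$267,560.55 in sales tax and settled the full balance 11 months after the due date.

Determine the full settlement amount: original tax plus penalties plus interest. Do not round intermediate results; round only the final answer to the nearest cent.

A$373,628.03

Penalty (uncapped): 11 × 3% × A$267,560.55 = A$88,294.98…; cap = 25% × A$267,560.55 = A$66,890.14… → penalty = A$66,890.14…
Interest: A$267,560.55 × ((1 + 0.0125)^11 − 1) = A$267,560.55 × 0.1464242… = A$39,177.3435…
Total = A$267,560.55 + A$66,890.1375 + A$39,177.3435… = A$373,628.03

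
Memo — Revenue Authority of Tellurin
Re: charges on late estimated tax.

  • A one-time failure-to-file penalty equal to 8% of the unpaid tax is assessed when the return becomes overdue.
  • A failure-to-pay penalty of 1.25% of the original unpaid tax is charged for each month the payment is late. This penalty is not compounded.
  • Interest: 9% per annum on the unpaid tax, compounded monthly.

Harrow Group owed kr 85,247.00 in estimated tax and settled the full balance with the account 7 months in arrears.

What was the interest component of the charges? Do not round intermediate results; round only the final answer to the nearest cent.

Interest (9%/yr ÷ 12 = 0.75%/month): kr 85,247.00 × ((1 + 0.0075)^7 − 1) = kr 4,577.4337…

kr 4,577.43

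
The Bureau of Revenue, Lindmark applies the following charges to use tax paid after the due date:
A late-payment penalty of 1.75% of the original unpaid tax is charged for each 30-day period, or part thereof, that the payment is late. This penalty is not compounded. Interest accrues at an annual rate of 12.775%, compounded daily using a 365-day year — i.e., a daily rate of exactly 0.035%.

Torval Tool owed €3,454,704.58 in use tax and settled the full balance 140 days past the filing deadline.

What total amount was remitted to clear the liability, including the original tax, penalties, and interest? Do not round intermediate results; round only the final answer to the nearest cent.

€3,930,456.60

Penalty periods: ⌈140/30⌉ = 5; penalty = 5 × 1.75% × €3,454,704.58 = €302,286.65…
Interest: €3,454,704.58 × ((1 + 0.00035)^140 − 1) = €3,454,704.58 × 0.05021135… = €173,465.3713…
Total = €3,454,704.58 + €302,286.6508… + €173,465.3713… = €3,930,456.60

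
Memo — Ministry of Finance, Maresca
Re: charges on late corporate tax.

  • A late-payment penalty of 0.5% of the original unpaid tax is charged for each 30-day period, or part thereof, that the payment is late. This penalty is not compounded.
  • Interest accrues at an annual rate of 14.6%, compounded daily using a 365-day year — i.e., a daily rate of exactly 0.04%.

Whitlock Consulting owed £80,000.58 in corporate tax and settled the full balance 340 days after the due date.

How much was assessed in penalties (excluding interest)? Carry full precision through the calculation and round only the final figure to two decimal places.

£4,800.03

Penalty periods: ⌈340/30⌉ = 12; penalty = 12 × 0.5% × £80,000.58 = £4,800.03…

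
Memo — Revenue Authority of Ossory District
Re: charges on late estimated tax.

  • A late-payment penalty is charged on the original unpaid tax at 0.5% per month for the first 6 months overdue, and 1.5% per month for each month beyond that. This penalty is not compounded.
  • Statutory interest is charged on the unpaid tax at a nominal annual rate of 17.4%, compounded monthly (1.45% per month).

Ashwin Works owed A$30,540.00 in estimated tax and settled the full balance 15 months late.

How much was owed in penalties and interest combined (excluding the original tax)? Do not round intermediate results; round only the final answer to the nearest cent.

Penalty, months 1–6: 6 × 0.5% × A$30,540.00 = A$916.20
Penalty, months 7–15: 9 × 1.5% × A$30,540.00 = A$4,122.90
Interest: A$30,540.00 × ((1 + 0.0145)^15 − 1) = A$30,540.00 × 0.2410257… = A$7,360.9245…
Penalties + interest = A$5,039.1000 + A$7,360.9245… = A$12,400.02

A$12,400.02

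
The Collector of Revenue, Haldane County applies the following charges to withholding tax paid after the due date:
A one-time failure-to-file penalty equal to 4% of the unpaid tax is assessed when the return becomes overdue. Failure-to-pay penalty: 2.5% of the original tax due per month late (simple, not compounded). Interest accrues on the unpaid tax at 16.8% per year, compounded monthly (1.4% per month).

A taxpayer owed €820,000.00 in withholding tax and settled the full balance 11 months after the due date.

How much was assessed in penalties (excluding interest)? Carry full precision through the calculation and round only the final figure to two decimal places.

Failure-to-file penalty: 4% × €820,000.00 = €32,800.00
Failure-to-pay penalty: 11 × 2.5% × €820,000.00 = €225,500.00
Total penalty = €32,800.00 + €225,500.00 = €258,300.00

€258,300.00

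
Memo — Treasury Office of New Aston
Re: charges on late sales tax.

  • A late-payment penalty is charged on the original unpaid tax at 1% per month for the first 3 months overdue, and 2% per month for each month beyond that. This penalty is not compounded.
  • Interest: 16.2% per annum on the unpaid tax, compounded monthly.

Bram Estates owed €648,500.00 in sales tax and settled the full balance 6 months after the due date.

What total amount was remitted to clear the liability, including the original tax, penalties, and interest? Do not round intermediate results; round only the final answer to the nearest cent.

Penalty, months 1–3: 3 × 1% × €648,500.00 = €19,455.00
Penalty, months 4–6: 3 × 2% × €648,500.00 = €38,910.00
Interest (16.2%/yr ÷ 12 = 1.35%/month): €648,500.00 × ((1 + 0.0135)^6 − 1) = €54,333.5728…
Total = €648,500.00 + €58,365.0000 + €54,333.5728… = €761,198.57

€761,198.57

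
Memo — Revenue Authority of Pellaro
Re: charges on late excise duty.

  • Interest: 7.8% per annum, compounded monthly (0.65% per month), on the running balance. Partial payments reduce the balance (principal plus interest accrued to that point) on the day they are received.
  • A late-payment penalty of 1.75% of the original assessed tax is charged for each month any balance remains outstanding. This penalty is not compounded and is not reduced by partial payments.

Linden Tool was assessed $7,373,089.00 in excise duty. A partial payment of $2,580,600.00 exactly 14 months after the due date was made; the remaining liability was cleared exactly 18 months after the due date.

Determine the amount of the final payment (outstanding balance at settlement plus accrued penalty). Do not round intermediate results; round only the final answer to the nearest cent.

Balance at month 14: $7,373,089.0000 × (1 + 0.0065)^14 = $8,073,138.1703…
After $2,580,600.00 payment: $8,073,138.1703… − $2,580,600.00 = $5,492,538.1703…
Balance at month 18: $5,492,538.1703… × (1 + 0.0065)^4 = $5,636,742.5645…
Penalty: 18 × 1.75% × $7,373,089.00 = $2,322,523.04…
Final settlement = outstanding balance + penalty = $5,636,742.5645… + $2,322,523.04… = $7,959,265.60

$7,959,265.60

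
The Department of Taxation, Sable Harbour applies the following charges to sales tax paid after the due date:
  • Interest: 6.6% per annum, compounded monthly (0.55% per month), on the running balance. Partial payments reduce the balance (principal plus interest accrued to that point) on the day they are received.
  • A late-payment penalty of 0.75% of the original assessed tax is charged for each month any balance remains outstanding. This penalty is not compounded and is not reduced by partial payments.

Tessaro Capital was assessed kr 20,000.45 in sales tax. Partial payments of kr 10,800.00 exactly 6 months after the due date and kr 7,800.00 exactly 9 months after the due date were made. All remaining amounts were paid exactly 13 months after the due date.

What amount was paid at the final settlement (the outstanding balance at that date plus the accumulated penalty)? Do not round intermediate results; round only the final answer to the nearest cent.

kr 4,232.94

Balance at month 6: kr 20,000.4500 × (1 + 0.0055)^6 = kr 20,669.6069…
After kr 10,800.00 payment: kr 20,669.6069… − kr 10,800.00 = kr 9,869.6069…
Balance at month 9: kr 9,869.6069… × (1 + 0.0055)^3 = kr 10,033.3527…
After kr 7,800.00 payment: kr 10,033.3527… − kr 7,800.00 = kr 2,233.3527…
Balance at month 13: kr 2,233.3527… × (1 + 0.0055)^4 = kr 2,282.8933…
Penalty: 13 × 0.75% × kr 20,000.45 = kr 1,950.04…
Final settlement = outstanding balance + penalty = kr 2,282.8933… + kr 1,950.04… = kr 4,232.94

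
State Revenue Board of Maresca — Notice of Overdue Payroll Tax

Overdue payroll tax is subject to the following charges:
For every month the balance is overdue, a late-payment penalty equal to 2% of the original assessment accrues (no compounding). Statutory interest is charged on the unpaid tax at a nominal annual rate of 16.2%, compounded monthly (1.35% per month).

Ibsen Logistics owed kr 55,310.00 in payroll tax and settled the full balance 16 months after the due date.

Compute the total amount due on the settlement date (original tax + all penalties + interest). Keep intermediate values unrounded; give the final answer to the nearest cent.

Late-payment penalty: 16 × 2% × kr 55,310.00 = kr 17,699.20
Interest: kr 55,310.00 × ((1 + 0.0135)^16 − 1) = kr 55,310.00 × 0.2393103… = kr 13,236.2510…
Total = kr 55,310.00 + kr 17,699.2000 + kr 13,236.2510… = kr 86,245.45

kr 86,245.45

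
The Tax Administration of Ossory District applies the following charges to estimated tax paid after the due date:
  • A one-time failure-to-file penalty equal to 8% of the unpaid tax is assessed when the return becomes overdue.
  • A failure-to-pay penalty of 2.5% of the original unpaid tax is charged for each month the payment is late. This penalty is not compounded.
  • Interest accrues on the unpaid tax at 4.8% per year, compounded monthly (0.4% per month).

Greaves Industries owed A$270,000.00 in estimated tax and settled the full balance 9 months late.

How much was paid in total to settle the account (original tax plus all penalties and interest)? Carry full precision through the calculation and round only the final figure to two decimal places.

Failure-to-file penalty: 8% × A$270,000.00 = A$21,600.00
Failure-to-pay penalty: 9 × 2.5% × A$270,000.00 = A$60,750.00
Interest: A$270,000.00 × ((1 + 0.004)^9 − 1) = A$270,000.00 × 0.0365814… = A$9,876.9803…
Total = A$270,000.00 + A$82,350.0000 + A$9,876.9803… = A$362,226.98

A$362,226.98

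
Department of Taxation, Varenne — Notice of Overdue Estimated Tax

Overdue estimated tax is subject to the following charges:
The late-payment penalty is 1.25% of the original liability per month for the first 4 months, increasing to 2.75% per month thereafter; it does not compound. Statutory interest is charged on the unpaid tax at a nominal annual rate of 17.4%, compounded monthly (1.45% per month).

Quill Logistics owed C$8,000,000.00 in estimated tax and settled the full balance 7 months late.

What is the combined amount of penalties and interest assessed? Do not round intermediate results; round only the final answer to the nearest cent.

C$1,908,188.10

Penalty, months 1–4: 4 × 1.25% × C$8,000,000.00 = C$400,000.00
Penalty, months 5–7: 3 × 2.75% × C$8,000,000.00 = C$660,000.00
Interest: C$8,000,000.00 × ((1 + 0.0145)^7 − 1) = C$8,000,000.00 × 0.1060235… = C$848,188.1006…
Penalties + interest = C$1,060,000.0000 + C$848,188.1006… = C$1,908,188.10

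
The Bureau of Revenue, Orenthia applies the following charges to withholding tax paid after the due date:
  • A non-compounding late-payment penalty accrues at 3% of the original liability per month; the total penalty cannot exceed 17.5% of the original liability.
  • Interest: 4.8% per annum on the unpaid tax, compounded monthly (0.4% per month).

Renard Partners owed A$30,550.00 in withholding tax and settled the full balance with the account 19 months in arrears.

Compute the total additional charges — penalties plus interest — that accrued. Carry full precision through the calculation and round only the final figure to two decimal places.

A$7,753.56

Penalty (uncapped): 19 × 3% × A$30,550.00 = A$17,413.50; cap = 17.5% × A$30,550.00 = A$5,346.25 → penalty = A$5,346.25
Interest: A$30,550.00 × ((1 + 0.004)^19 − 1) = A$30,550.00 × 0.0787990… = A$2,407.3101…
Penalties + interest = A$5,346.2500 + A$2,407.3101… = A$7,753.56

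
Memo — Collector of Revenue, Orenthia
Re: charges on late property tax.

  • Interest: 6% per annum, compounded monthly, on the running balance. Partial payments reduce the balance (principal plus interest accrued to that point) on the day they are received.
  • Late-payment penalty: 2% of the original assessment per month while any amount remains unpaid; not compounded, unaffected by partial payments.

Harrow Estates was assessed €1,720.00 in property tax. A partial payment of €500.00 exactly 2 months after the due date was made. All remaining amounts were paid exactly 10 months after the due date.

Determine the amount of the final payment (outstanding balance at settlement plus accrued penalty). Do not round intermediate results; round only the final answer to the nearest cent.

€1,631.61

Monthly rate = 6% ÷ 12 = 0.5%
Balance at month 2: €1,720.0000 × (1 + 0.005)^2 = €1,737.2430
After €500.00 payment: €1,737.2430 − €500.00 = €1,237.2430
Balance at month 10: €1,237.2430 × (1 + 0.005)^8 = €1,287.6075…
Penalty: 10 × 2% × €1,720.00 = €344.00
Final settlement = outstanding balance + penalty = €1,287.6075… + €344.00 = €1,631.61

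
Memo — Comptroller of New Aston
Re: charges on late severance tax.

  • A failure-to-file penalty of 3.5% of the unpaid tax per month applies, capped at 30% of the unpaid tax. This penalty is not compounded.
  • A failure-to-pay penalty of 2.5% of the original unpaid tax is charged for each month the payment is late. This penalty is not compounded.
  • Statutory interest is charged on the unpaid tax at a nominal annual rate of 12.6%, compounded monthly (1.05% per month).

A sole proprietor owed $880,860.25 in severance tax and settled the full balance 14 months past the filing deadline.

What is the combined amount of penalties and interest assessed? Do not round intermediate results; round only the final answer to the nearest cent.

Failure-to-file: 14 × 3.5% × $880,860.25 = $431,621.52…, capped at 30% × $880,860.25 = $264,258.08…
Failure-to-pay penalty = 2.5% × $880,860.25 × 14 mo = $308,301.09…
Interest: $880,860.25 × ((1 + 0.0105)^14 − 1) = $880,860.25 × 0.1574666… = $138,706.0266…
Penalties + interest = $572,559.1625 + $138,706.0266… = $711,265.19

$711,265.19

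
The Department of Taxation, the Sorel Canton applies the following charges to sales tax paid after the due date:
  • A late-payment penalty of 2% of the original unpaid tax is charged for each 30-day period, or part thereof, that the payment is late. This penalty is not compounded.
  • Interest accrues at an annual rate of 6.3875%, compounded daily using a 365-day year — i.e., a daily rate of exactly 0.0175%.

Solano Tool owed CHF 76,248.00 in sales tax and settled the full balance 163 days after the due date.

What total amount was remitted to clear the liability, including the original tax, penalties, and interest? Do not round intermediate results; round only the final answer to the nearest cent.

CHF 87,603.86

Penalty periods: ⌈163/30⌉ = 6; penalty = 6 × 2% × CHF 76,248.00 = CHF 9,149.76
Interest: CHF 76,248.00 × ((1 + 0.000175)^163 − 1) = CHF 76,248.00 × 0.02893317… = CHF 2,206.0960…
Total = CHF 76,248.00 + CHF 9,149.7600 + CHF 2,206.0960… = CHF 87,603.86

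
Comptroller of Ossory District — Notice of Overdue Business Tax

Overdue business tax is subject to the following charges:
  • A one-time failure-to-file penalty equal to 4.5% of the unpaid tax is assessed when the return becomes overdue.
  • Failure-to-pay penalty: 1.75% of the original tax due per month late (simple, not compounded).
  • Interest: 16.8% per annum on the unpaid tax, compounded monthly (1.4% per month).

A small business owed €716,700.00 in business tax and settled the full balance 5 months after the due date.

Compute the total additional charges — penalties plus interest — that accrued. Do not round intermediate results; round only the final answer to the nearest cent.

€146,556.29

Failure-to-file penalty: 4.5% × €716,700.00 = €32,251.50
Failure-to-pay penalty = 1.75% × €716,700.00 × 5 mo = €62,711.25
Interest: €716,700.00 × ((1 + 0.014)^5 − 1) = €716,700.00 × 0.0719876… = €51,593.5363…
Penalties + interest = €94,962.7500 + €51,593.5363… = €146,556.29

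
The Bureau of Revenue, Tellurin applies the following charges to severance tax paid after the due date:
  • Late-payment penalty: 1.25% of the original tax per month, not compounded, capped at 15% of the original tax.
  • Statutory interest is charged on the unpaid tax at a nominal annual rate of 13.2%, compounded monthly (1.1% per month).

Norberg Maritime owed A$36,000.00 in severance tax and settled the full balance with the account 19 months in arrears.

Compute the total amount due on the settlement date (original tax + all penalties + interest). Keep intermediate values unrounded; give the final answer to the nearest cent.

A$49,717.42

Penalty (uncapped): 19 × 1.25% × A$36,000.00 = A$8,550.00; cap = 15% × A$36,000.00 = A$5,400.00 → penalty = A$5,400.00
Interest: A$36,000.00 × ((1 + 0.011)^19 − 1) = A$36,000.00 × 0.2310394… = A$8,317.4187…
Total = A$36,000.00 + A$5,400.0000 + A$8,317.4187… = A$49,717.42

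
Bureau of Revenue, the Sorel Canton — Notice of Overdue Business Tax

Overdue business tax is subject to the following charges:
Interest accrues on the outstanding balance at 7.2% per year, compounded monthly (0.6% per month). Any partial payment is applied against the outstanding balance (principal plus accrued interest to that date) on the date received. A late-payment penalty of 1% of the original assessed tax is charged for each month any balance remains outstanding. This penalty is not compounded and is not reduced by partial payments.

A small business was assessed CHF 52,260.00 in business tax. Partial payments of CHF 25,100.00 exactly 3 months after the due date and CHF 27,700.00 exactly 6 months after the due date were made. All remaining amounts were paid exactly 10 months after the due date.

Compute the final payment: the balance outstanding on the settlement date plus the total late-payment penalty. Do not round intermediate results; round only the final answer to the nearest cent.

CHF 6,163.46

Balance at month 3: CHF 52,260.0000 × (1 + 0.006)^3 = CHF 53,206.3354…
After CHF 25,100.00 payment: CHF 53,206.3354… − CHF 25,100.00 = CHF 28,106.3354…
Balance at month 6: CHF 28,106.3354… × (1 + 0.006)^3 = CHF 28,615.2910…
After CHF 27,700.00 payment: CHF 28,615.2910… − CHF 27,700.00 = CHF 915.2910…
Balance at month 10: CHF 915.2910… × (1 + 0.006)^4 = CHF 937.4564…
Penalty: 10 × 1% × CHF 52,260.00 = CHF 5,226.00
Final settlement = outstanding balance + penalty = CHF 937.4564… + CHF 5,226.00 = CHF 6,163.46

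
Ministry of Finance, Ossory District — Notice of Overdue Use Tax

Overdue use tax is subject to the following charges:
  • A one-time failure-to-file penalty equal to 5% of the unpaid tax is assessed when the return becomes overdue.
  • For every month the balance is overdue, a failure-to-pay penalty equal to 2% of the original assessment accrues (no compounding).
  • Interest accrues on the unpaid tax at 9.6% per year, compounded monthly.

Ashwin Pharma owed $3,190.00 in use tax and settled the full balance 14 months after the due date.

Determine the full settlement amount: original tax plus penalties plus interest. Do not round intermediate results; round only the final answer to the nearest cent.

$4,619.17

Failure-to-file penalty: 5% × $3,190.00 = $159.50
Failure-to-pay penalty: 14 × 2% × $3,190.00 = $893.20
Interest (9.6%/yr ÷ 12 = 0.8%/month): $3,190.00 × ((1 + 0.008)^14 − 1) = $376.4664…
Total = $3,190.00 + $1,052.7000 + $376.4664… = $4,619.17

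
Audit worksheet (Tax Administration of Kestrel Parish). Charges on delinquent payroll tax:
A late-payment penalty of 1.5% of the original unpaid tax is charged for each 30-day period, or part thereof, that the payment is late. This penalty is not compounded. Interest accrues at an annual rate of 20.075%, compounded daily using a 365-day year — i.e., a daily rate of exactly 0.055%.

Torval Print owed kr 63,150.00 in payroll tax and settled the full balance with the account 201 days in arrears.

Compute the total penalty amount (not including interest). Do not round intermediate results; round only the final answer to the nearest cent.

Penalty periods: ⌈201/30⌉ = 7; penalty = 7 × 1.5% × kr 63,150.00 = kr 6,630.75

kr 6,630.75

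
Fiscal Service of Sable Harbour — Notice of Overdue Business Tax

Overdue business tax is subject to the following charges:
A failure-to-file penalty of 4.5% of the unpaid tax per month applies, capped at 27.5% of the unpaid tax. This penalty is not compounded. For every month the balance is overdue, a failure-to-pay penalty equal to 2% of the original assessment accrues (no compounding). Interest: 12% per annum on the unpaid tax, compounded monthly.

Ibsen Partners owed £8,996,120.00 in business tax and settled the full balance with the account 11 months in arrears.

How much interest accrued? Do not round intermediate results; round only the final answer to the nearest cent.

£1,040,566.33

Interest (12%/yr ÷ 12 = 1%/month): £8,996,120.00 × ((1 + 0.01)^11 − 1) = £1,040,566.3268…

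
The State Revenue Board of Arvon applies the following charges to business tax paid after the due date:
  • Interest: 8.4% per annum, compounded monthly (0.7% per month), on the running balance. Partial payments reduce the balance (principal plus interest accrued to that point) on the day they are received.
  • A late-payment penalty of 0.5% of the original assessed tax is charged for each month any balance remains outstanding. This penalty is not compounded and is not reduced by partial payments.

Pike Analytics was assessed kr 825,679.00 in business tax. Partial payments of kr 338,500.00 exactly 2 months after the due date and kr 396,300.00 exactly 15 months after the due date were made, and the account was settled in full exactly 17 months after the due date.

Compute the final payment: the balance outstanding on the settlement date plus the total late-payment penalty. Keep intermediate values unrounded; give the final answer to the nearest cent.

Balance at month 2: kr 825,679.0000 × (1 + 0.007)^2 = kr 837,278.9643…
After kr 338,500.00 payment: kr 837,278.9643… − kr 338,500.00 = kr 498,778.9643…
Balance at month 15: kr 498,778.9643… × (1 + 0.007)^13 = kr 546,123.9796…
After kr 396,300.00 payment: kr 546,123.9796… − kr 396,300.00 = kr 149,823.9796…
Balance at month 17: kr 149,823.9796… × (1 + 0.007)^2 = kr 151,928.8567…
Penalty: 17 × 0.5% × kr 825,679.00 = kr 70,182.72…
Final settlement = outstanding balance + penalty = kr 151,928.8567… + kr 70,182.72… = kr 222,111.57

kr 222,111.57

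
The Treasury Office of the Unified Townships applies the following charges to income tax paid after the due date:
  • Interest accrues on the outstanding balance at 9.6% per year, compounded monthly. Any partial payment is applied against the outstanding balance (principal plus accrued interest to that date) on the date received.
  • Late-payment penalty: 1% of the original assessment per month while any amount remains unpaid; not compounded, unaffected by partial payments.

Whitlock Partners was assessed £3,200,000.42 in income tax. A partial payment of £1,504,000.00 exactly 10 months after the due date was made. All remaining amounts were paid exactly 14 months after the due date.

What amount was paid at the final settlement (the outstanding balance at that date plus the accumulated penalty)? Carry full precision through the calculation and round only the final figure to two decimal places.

Monthly rate = 9.6% ÷ 12 = 0.8%
Balance at month 10: £3,200,000.4200 × (1 + 0.008)^10 = £3,465,415.8419…
After £1,504,000.00 payment: £3,465,415.8419… − £1,504,000.00 = £1,961,415.8419…
Balance at month 14: £1,961,415.8419… × (1 + 0.008)^4 = £2,024,938.3576…
Penalty: 14 × 1% × £3,200,000.42 = £448,000.06…
Final settlement = outstanding balance + penalty = £2,024,938.3576… + £448,000.06… = £2,472,938.42

£2,472,938.42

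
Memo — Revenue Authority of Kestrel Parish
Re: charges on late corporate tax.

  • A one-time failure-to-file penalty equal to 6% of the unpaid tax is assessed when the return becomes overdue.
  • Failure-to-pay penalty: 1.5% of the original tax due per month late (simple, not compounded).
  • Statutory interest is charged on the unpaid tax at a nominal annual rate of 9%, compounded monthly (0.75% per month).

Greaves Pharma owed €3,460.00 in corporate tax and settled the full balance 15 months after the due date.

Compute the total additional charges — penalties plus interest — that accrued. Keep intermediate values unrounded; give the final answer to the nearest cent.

Failure-to-file penalty: 6% × €3,460.00 = €207.60
Failure-to-pay penalty = 1.5% × €3,460.00 × 15 mo = €778.50
Interest: €3,460.00 × ((1 + 0.0075)^15 − 1) = €3,460.00 × 0.1186026… = €410.3650…
Penalties + interest = €986.1000 + €410.3650… = €1,396.46

€1,396.46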